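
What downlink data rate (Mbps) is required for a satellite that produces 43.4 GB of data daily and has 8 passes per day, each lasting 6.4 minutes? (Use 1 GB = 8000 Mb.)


total contact time = 8 * 6.4 * 60 = 3072.0000 s
data = 43.4 GB = 347200.0000 Mb
rate = 347200.0000 / 3072.0000 = 113.0208 Mbps

113.0208 Mbps


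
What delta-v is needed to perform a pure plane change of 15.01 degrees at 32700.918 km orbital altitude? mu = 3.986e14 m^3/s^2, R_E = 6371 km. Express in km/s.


r = 39071.9180 km = 3.9071918e+07 m
V = sqrt(mu/r) = 3194.0101 m/s
di = 15.01 deg = 0.2619739 rad
dV = 2*V*sin(di/2) = 2*3194.0101*sin(0.130987)
dV = 834.3566 m/s = 0.8343566 km/s

0.8344 km/s


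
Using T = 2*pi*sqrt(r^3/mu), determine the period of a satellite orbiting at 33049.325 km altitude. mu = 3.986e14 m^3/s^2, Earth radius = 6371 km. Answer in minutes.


r = 39420.3250 km = 3.9420325e+07 m
T = 2*pi*sqrt(r^3/mu) = 2*pi*sqrt(6.1257688e+22 / 3.986e14)
T = 77891.7609 s = 1298.1960 min

1298.1960 minutes


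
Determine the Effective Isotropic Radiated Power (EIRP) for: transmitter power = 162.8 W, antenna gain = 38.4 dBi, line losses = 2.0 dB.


Pt = 162.8 W = 22.1165 dBW
EIRP = Pt_dBW + Gt - losses = 22.1165 + 38.4 - 2.0 = 58.5165 dBW

58.5165 dBW


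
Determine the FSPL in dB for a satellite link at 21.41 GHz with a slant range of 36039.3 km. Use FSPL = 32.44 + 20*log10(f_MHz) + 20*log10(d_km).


f = 21.41 GHz = 21410.0000 MHz
d = 36039.3 km
FSPL = 32.44 + 20*log10(21410.0000) + 20*log10(36039.3)
FSPL = 32.44 + 86.6123 + 91.1355
FSPL = 210.1879 dB

210.1879 dB


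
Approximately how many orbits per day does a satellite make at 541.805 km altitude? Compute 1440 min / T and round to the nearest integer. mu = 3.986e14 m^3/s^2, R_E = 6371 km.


r = 6.912805e+06 m
T = 2*pi*sqrt(r^3/mu) = 5719.9559 s = 95.3326 min
revs/day = 1440 / 95.3326 = 15.1050
Rounded: 15 revolutions per day

15 revolutions per day


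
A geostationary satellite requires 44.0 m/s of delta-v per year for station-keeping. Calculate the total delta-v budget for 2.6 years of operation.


dV = rate * years = 44.0 * 2.6
dV = 114.4000 m/s

114.4000 m/s


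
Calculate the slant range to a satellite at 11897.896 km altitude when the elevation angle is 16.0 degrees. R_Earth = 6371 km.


h = 11897.896 km, el = 16.0 deg
d = -R_E*sin(el) + sqrt((R_E*sin(el))^2 + 2*R_E*h + h^2)
d = -6371.0000*sin(0.2792527) + sqrt((6371.0000*0.2756374)^2 + 2*6371.0000*11897.896 + 11897.896^2)
d = 15455.7347 km

15455.7347 km


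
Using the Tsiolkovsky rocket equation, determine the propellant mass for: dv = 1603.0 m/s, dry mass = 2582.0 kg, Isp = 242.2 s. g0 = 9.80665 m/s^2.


ve = Isp * g0 = 242.2 * 9.80665 = 2375.170630 m/s
mass ratio = exp(dv/ve) = exp(1603.0/2375.170630) = 1.96383438
m_prop = m_dry * (mr - 1) = 2582.0 * (1.96383438 - 1)
m_prop = 2488.6204 kg

2488.6204 kg


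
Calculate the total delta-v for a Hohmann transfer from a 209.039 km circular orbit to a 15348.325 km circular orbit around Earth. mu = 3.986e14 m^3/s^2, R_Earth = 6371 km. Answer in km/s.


r1 = 6580.0390 km = 6.580039e+06 m
r2 = 21719.3250 km = 2.1719325e+07 m
dv1 = sqrt(mu/r1)*(sqrt(2*r2/(r1+r2)) - 1) = 1859.6916 m/s
dv2 = sqrt(mu/r2)*(1 - sqrt(2*r1/(r1+r2))) = 1362.5920 m/s
total dv = |dv1| + |dv2| = 1859.6916 + 1362.5920 = 3222.2836 m/s = 3.2223 km/s

3.2223 km/s


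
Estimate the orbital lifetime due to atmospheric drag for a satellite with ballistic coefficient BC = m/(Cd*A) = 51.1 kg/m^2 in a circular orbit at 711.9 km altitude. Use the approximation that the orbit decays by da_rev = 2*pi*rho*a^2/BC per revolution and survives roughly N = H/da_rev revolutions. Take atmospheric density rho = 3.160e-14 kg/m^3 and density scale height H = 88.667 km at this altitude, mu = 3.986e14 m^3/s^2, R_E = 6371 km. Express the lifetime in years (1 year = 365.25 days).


a = R_E + alt = 7082.9000 km = 7.0829e+06 m
da_rev = 2*pi*rho*a^2/BC = 2*pi*3.160e-14*(7.0829e+06)^2/51.1 = 0.194925327 m per revolution
N = H/da_rev = 88667.0000 m / 0.194925327 m = 454876.7540 revolutions
P = 2*pi*sqrt(a^3/mu) = 5932.3653 s
lifetime = N*P = 454876.7540 * 5932.3653 = 2.6984951e+09 s = 31232.5819 days
years = 31232.5819 / 365.25 = 85.5101 years

85.5101 years


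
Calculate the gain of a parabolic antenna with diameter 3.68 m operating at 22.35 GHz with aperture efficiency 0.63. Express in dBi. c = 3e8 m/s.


lambda = c/f = 3e8 / 2.235e+10 = 0.01342282 m
G = eta*(pi*D/lambda)^2 = 0.63*(pi*3.68/0.01342282)^2
G = 467356.7049 (linear)
G = 10*log10(467356.7049) = 56.6965 dBi

56.6965 dBi


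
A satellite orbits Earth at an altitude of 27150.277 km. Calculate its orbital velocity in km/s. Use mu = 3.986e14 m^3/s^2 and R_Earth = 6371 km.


r = R_E + alt = 6371.0 + 27150.277 = 33521.2770 km = 3.3521277e+07 m
v = sqrt(mu/r) = sqrt(3.986e14 / 3.3521277e+07) = 3448.3264 m/s = 3.4483 km/s

3.4483 km/s


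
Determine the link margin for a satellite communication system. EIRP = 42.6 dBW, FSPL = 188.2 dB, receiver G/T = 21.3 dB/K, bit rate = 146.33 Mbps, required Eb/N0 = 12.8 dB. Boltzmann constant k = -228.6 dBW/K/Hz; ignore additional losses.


C/N0 = EIRP - FSPL + G/T - k = 42.6 - 188.2 + 21.3 - (-228.6)
C/N0 = 104.3000 dB-Hz
R_b = 146.33 Mbps = 1.4633e+08 bps -> 10*log10(R_b) = 81.6533 dB-Hz
Eb/N0 = C/N0 - 10*log10(R_b) = 104.3000 - 81.6533 = 22.6467 dB
Margin = Eb/N0 - Eb/N0_req = 22.6467 - 12.8 = 9.8467 dB (link closes)

9.8467 dB


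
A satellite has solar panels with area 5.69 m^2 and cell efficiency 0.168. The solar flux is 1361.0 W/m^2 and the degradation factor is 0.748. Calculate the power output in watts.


P = area * eta * S * degradation
P = 5.69 * 0.168 * 1361.0 * 0.748
P = 973.1533 W

973.1533 W


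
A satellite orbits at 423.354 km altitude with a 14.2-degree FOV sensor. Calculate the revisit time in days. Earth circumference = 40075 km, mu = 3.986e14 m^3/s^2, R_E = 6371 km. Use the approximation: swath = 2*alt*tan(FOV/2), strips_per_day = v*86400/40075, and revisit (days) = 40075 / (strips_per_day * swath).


swath = 2*423.354*tan(0.1239184) = 105.4631 km
v = sqrt(mu/r) = 7659.3967 m/s = 7.6594 km/s
strips/day = v*86400/40075 = 7.6594*86400/40075 = 16.5133
coverage/day = strips * swath = 16.5133 * 105.4631 = 1741.5467 km
revisit = 40075 / 1741.5467 = 23.0112 days

23.0112 days


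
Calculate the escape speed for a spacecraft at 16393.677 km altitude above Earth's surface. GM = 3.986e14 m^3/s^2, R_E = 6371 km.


r = 6371.0 + 16393.677 = 22764.6770 km = 2.2764677e+07 m
v_esc = sqrt(2*mu/r) = sqrt(2*3.986e14 / 2.2764677e+07)
v_esc = 5917.6994 m/s = 5.9177 km/s

5.9177 km/s


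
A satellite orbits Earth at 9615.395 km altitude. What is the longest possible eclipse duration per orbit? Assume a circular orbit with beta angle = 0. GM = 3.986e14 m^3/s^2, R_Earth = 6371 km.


r = 15986.3950 km
T = 335.2631 min
Eclipse fraction = arcsin(R_E/r)/pi = arcsin(6371.0000/15986.3950)/pi
= arcsin(0.3985264)/pi = 0.1304783
Eclipse duration = 0.1304783 * 335.2631 = 43.7445 min

43.7445 minutes


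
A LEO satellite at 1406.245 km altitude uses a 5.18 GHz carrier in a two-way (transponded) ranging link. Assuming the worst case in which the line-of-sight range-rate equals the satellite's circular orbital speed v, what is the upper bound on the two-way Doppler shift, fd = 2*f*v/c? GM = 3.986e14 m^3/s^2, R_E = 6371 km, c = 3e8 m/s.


r = 7.777245e+06 m
v = sqrt(mu/r) = 7159.0560 m/s (worst-case radial velocity)
f = 5.18 GHz = 5.18e+09 Hz
fd = 2*f*v/c = 2*5.18e+09*7159.0560/3.0e+08
fd = 247226.0657 Hz

247226.0657 Hz


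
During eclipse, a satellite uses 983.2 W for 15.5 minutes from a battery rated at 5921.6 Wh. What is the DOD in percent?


E_used = P * t / 60 = 983.2 * 15.5 / 60 = 253.9933 Wh
DOD = E_used / E_total * 100 = 253.9933 / 5921.6 * 100
DOD = 4.2893 %

4.2893 %


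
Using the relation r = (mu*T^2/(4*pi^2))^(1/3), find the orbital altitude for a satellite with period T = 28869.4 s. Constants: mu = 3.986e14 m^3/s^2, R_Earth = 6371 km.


T = 28869.4 s
r = (mu*T^2/(4*pi^2))^(1/3) = (3.986e14 * 28869.4^2 / (4*pi^2))^(1/3)
r = 2.0340004e+07 m = 20340.0036 km
alt = r - R_E = 20340.0036 - 6371 = 13969.0036 km

13969.0036 km


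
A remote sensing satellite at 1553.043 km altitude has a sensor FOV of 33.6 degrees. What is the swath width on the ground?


FOV = 33.6 deg = 0.5864306 rad
swath = 2 * alt * tan(FOV/2) = 2 * 1553.043 * tan(0.2932153)
swath = 2 * 1553.043 * 0.3019178
swath = 937.7827 km

937.7827 km


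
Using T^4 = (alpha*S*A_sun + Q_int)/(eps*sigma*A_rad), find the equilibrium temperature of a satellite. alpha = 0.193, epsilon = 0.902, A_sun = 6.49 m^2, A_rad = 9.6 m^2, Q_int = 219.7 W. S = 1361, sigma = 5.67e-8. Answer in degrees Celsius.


Numerator = alpha*S*A_sun + Q_int = 0.193*1361*6.49 + 219.7 = 1924.4478 W
Denominator = eps*sigma*A_rad = 0.902*5.67e-8*9.6 = 4.9097664e-07 W/K^4
T^4 = 3.919632e+09 K^4
T = 250.2138 K = -22.9362 C

-22.9362 degrees Celsius


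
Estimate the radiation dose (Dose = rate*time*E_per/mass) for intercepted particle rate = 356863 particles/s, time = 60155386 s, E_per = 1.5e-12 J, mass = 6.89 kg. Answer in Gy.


Total energy deposited = rate * time * E_per
  = 356863 * 60155386 * 1.5e-12 = 32.2008 J
Dose = E_total / mass = 32.2008 / 6.89
Dose = 4.6736 Gy

4.6736 Gy


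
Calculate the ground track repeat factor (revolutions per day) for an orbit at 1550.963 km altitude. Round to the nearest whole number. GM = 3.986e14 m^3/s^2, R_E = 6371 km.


r = 7.921963e+06 m
T = 2*pi*sqrt(r^3/mu) = 7017.1448 s = 116.9524 min
revs/day = 1440 / 116.9524 = 12.3127
Rounded: 12 revolutions per day

12 revolutions per day


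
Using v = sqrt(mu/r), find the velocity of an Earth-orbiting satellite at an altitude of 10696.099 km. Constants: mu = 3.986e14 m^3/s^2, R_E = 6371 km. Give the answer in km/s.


r = R_E + alt = 6371.0 + 10696.099 = 17067.0990 km = 1.7067099e+07 m
v = sqrt(mu/r) = sqrt(3.986e14 / 1.7067099e+07) = 4832.6884 m/s = 4.8327 km/s

4.8327 km/s


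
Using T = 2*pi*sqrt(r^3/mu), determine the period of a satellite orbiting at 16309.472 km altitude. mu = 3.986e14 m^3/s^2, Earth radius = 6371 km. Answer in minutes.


r = 22680.4720 km = 2.2680472e+07 m
T = 2*pi*sqrt(r^3/mu) = 2*pi*sqrt(1.1666921e+22 / 3.986e14)
T = 33992.9890 s = 566.5498 min

566.5498 minutes


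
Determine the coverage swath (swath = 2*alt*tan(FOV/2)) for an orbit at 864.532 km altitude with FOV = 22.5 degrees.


FOV = 22.5 deg = 0.3926991 rad
swath = 2 * alt * tan(FOV/2) = 2 * 864.532 * tan(0.1963495)
swath = 2 * 864.532 * 0.1989124
swath = 343.9322 km

343.9322 km


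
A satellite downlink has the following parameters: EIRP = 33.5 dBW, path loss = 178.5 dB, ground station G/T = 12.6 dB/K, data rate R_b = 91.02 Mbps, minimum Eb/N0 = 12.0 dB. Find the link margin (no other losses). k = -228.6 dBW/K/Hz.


C/N0 = EIRP - FSPL + G/T - k = 33.5 - 178.5 + 12.6 - (-228.6)
C/N0 = 96.2000 dB-Hz
R_b = 91.02 Mbps = 9.102e+07 bps -> 10*log10(R_b) = 79.5914 dB-Hz
Eb/N0 = C/N0 - 10*log10(R_b) = 96.2000 - 79.5914 = 16.6086 dB
Margin = Eb/N0 - Eb/N0_req = 16.6086 - 12.0 = 4.6086 dB (link closes)

4.6086 dB


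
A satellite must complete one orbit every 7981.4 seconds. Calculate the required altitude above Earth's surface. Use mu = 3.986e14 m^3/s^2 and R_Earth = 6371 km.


T = 7981.4 s
r = (mu*T^2/(4*pi^2))^(1/3) = (3.986e14 * 7981.4^2 / (4*pi^2))^(1/3)
r = 8.6320094e+06 m = 8632.0094 km
alt = r - R_E = 8632.0094 - 6371 = 2261.0094 km

2261.0094 km


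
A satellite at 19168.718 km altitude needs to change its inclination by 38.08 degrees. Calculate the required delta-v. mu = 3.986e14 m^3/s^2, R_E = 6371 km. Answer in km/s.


r = 25539.7180 km = 2.5539718e+07 m
V = sqrt(mu/r) = 3950.5776 m/s
di = 38.08 deg = 0.6646214 rad
dV = 2*V*sin(di/2) = 2*3950.5776*sin(0.3323107)
dV = 2577.5794 m/s = 2.5776 km/s

2.5776 km/s


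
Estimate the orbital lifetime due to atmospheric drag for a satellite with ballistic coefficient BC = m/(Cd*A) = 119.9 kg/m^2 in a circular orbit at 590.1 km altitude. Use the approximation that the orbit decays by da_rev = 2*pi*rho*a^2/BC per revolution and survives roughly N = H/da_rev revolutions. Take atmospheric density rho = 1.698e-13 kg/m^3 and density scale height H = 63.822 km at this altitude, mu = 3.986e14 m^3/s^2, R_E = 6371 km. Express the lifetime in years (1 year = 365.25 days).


a = R_E + alt = 6961.1000 km = 6.9611e+06 m
da_rev = 2*pi*rho*a^2/BC = 2*pi*1.698e-13*(6.9611e+06)^2/119.9 = 0.431175541 m per revolution
N = H/da_rev = 63822.0000 m / 0.431175541 m = 148018.6003 revolutions
P = 2*pi*sqrt(a^3/mu) = 5780.0026 s
lifetime = N*P = 148018.6003 * 5780.0026 = 8.5554789e+08 s = 9902.1746 days
years = 9902.1746 / 365.25 = 27.1107 years

27.1107 years


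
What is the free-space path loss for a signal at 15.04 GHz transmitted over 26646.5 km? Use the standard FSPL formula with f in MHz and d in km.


f = 15.04 GHz = 15040.0000 MHz
d = 26646.5 km
FSPL = 32.44 + 20*log10(15040.0000) + 20*log10(26646.5)
FSPL = 32.44 + 83.5450 + 88.5128
FSPL = 204.4978 dB

204.4978 dB


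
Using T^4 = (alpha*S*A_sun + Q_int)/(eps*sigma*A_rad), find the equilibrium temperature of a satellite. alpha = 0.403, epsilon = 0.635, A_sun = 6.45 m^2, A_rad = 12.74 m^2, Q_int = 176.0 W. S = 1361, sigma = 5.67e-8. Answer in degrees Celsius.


Numerator = alpha*S*A_sun + Q_int = 0.403*1361*6.45 + 176.0 = 3713.7154 W
Denominator = eps*sigma*A_rad = 0.635*5.67e-8*12.74 = 4.5869733e-07 W/K^4
T^4 = 8.0962219e+09 K^4
T = 299.9650 K = 26.8150 C

26.8150 degrees Celsius


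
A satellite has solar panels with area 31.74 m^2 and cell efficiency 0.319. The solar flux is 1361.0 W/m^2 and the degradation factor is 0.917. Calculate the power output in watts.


P = area * eta * S * degradation
P = 31.74 * 0.319 * 1361.0 * 0.917
P = 12636.4495 W

12636.4495 W


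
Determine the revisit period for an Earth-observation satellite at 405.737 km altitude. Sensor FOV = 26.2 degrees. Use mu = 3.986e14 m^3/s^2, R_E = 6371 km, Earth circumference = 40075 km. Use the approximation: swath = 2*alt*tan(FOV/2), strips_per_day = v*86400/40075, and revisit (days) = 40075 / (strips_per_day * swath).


swath = 2*405.737*tan(0.2286381) = 188.8359 km
v = sqrt(mu/r) = 7669.3460 m/s = 7.6693 km/s
strips/day = v*86400/40075 = 7.6693*86400/40075 = 16.5348
coverage/day = strips * swath = 16.5348 * 188.8359 = 3122.3612 km
revisit = 40075 / 3122.3612 = 12.8348 days

12.8348 days


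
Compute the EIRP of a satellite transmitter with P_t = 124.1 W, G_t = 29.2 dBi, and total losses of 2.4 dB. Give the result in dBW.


Pt = 124.1 W = 20.9377 dBW
EIRP = Pt_dBW + Gt - losses = 20.9377 + 29.2 - 2.4 = 47.7377 dBW

47.7377 dBW


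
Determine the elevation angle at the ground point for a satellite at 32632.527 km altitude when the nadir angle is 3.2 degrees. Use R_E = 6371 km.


r = R_E + alt = 39003.5270 km
Law of sines in the satellite / Earth-center / ground-point triangle:
  sin(nadir)/R_E = sin(90 + el)/r  =>  cos(el) = (r/R_E)*sin(nadir)
cos(el) = (39003.5270 / 6371.0000) * sin(3.2 deg) = 0.3417416
el = arccos(0.3417416) = 70.0170 deg
(Earth-central angle = 90 - nadir - el = 16.7830 deg)

70.0170 degrees


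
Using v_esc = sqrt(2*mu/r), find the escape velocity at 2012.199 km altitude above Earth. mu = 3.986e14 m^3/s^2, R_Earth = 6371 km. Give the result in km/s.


r = 6371.0 + 2012.199 = 8383.1990 km = 8.383199e+06 m
v_esc = sqrt(2*mu/r) = sqrt(2*3.986e14 / 8.383199e+06)
v_esc = 9751.6646 m/s = 9.7517 km/s

9.7517 km/s


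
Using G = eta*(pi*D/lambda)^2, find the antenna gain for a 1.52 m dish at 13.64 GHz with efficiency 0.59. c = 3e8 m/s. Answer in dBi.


lambda = c/f = 3e8 / 1.364e+10 = 0.02199413 m
G = eta*(pi*D/lambda)^2 = 0.59*(pi*1.52/0.02199413)^2
G = 27811.5481 (linear)
G = 10*log10(27811.5481) = 44.4423 dBi

44.4423 dBi


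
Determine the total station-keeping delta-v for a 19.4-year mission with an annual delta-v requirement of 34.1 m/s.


dV = rate * years = 34.1 * 19.4
dV = 661.5400 m/s

661.5400 m/s


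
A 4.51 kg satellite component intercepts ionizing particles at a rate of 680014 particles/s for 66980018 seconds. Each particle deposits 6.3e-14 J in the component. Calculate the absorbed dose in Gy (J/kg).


Total energy deposited = rate * time * E_per
  = 680014 * 66980018 * 6.3e-14 = 2.8695 J
Dose = E_total / mass = 2.8695 / 4.51
Dose = 0.636249 Gy

0.6362 Gy


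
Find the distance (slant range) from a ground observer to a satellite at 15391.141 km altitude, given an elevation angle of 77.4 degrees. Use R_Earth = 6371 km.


h = 15391.141 km, el = 77.4 deg
d = -R_E*sin(el) + sqrt((R_E*sin(el))^2 + 2*R_E*h + h^2)
d = -6371.0000*sin(1.3509) + sqrt((6371.0000*0.9759168)^2 + 2*6371.0000*15391.141 + 15391.141^2)
d = 15500.1520 km

15500.1520 km


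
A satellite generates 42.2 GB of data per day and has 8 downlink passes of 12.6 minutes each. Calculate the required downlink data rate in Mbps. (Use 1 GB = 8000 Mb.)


total contact time = 8 * 12.6 * 60 = 6048.0000 s
data = 42.2 GB = 337600.0000 Mb
rate = 337600.0000 / 6048.0000 = 55.8201 Mbps

55.8201 Mbps


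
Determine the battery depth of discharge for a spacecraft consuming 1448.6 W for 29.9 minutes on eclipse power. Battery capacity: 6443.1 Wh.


E_used = P * t / 60 = 1448.6 * 29.9 / 60 = 721.8857 Wh
DOD = E_used / E_total * 100 = 721.8857 / 6443.1 * 100
DOD = 11.2040 %

11.2040 %


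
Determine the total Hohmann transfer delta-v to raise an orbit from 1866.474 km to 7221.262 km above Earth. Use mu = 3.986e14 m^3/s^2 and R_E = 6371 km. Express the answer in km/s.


r1 = 8237.4740 km = 8.237474e+06 m
r2 = 13592.2620 km = 1.3592262e+07 m
dv1 = sqrt(mu/r1)*(sqrt(2*r2/(r1+r2)) - 1) = 806.4256 m/s
dv2 = sqrt(mu/r2)*(1 - sqrt(2*r1/(r1+r2))) = 710.8347 m/s
total dv = |dv1| + |dv2| = 806.4256 + 710.8347 = 1517.2603 m/s = 1.5173 km/s

1.5173 km/s


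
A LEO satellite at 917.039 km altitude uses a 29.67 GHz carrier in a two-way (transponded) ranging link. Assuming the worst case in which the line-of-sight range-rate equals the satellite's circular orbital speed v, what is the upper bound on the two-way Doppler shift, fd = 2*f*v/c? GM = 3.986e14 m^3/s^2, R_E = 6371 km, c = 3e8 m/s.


r = 7.288039e+06 m
v = sqrt(mu/r) = 7395.4278 m/s (worst-case radial velocity)
f = 29.67 GHz = 2.967e+10 Hz
fd = 2*f*v/c = 2*2.967e+10*7395.4278/3.0e+08
fd = 1.4628156e+06 Hz

1.4628e+06 Hz


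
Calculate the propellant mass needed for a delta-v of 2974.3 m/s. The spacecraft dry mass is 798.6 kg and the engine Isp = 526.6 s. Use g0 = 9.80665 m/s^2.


ve = Isp * g0 = 526.6 * 9.80665 = 5164.181890 m/s
mass ratio = exp(dv/ve) = exp(2974.3/5164.181890) = 1.77881597
m_prop = m_dry * (mr - 1) = 798.6 * (1.77881597 - 1)
m_prop = 621.9624 kg

621.9624 kg


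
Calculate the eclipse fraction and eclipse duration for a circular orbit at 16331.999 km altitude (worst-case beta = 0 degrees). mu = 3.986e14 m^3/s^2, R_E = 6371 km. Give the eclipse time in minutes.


r = 22702.9990 km
T = 567.3941 min
Eclipse fraction = arcsin(R_E/r)/pi = arcsin(6371.0000/22702.9990)/pi
= arcsin(0.2806237)/pi = 0.0905413
Eclipse duration = 0.0905413 * 567.3941 = 51.3726 min

51.3726 minutes


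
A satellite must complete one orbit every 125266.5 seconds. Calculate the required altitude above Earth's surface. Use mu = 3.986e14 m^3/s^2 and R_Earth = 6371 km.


T = 125266.5 s
r = (mu*T^2/(4*pi^2))^(1/3) = (3.986e14 * 125266.5^2 / (4*pi^2))^(1/3)
r = 5.4110616e+07 m = 54110.6164 km
alt = r - R_E = 54110.6164 - 6371 = 47739.6164 km

47739.6164 km


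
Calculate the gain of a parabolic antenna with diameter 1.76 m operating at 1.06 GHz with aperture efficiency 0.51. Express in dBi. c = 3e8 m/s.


lambda = c/f = 3e8 / 1.06e+09 = 0.2830189 m
G = eta*(pi*D/lambda)^2 = 0.51*(pi*1.76/0.2830189)^2
G = 194.6545 (linear)
G = 10*log10(194.6545) = 22.8926 dBi

22.8926 dBi


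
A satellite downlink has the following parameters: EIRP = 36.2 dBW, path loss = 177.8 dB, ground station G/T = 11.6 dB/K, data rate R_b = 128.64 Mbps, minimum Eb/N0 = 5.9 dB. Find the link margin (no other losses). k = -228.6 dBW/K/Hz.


C/N0 = EIRP - FSPL + G/T - k = 36.2 - 177.8 + 11.6 - (-228.6)
C/N0 = 98.6000 dB-Hz
R_b = 128.64 Mbps = 1.2864e+08 bps -> 10*log10(R_b) = 81.0938 dB-Hz
Eb/N0 = C/N0 - 10*log10(R_b) = 98.6000 - 81.0938 = 17.5062 dB
Margin = Eb/N0 - Eb/N0_req = 17.5062 - 5.9 = 11.6062 dB (link closes)

11.6062 dB


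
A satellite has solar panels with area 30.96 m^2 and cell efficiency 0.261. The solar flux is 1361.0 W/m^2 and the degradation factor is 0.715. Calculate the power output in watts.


P = area * eta * S * degradation
P = 30.96 * 0.261 * 1361.0 * 0.715
P = 7863.3141 W

7863.3141 W


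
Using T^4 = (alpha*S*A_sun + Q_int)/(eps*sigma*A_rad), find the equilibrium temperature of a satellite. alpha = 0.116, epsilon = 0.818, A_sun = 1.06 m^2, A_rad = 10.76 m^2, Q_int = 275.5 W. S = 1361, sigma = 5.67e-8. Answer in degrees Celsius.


Numerator = alpha*S*A_sun + Q_int = 0.116*1361*1.06 + 275.5 = 442.8486 W
Denominator = eps*sigma*A_rad = 0.818*5.67e-8*10.76 = 4.9905526e-07 W/K^4
T^4 = 8.873738e+08 K^4
T = 172.5944 K = -100.5556 C

-100.5556 degrees Celsius


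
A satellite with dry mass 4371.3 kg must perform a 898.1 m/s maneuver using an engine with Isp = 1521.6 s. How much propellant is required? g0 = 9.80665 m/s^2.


ve = Isp * g0 = 1521.6 * 9.80665 = 14921.798640 m/s
mass ratio = exp(dv/ve) = exp(898.1/14921.798640) = 1.06203525
m_prop = m_dry * (mr - 1) = 4371.3 * (1.06203525 - 1)
m_prop = 271.1747 kg

271.1747 kg


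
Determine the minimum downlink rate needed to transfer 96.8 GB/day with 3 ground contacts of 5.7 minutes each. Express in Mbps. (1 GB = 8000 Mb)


total contact time = 3 * 5.7 * 60 = 1026.0000 s
data = 96.8 GB = 774400.0000 Mb
rate = 774400.0000 / 1026.0000 = 754.7758 Mbps

754.7758 Mbps


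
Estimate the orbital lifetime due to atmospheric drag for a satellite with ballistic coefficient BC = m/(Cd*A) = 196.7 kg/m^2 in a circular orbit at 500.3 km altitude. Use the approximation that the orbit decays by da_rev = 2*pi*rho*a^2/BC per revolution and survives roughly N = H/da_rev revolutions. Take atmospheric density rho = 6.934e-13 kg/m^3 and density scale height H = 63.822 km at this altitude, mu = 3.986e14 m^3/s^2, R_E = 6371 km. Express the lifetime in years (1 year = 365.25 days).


a = R_E + alt = 6871.3000 km = 6.8713e+06 m
da_rev = 2*pi*rho*a^2/BC = 2*pi*6.934e-13*(6.8713e+06)^2/196.7 = 1.045772 m per revolution
N = H/da_rev = 63822.0000 m / 1.045772 m = 61028.5770 revolutions
P = 2*pi*sqrt(a^3/mu) = 5668.5187 s
lifetime = N*P = 61028.5770 * 5668.5187 = 3.4594163e+08 s = 4003.9541 days
years = 4003.9541 / 365.25 = 10.9622 years

10.9622 years


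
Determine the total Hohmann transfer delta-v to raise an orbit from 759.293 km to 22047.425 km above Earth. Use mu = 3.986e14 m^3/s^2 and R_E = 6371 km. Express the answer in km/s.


r1 = 7130.2930 km = 7.130293e+06 m
r2 = 28418.4250 km = 2.8418425e+07 m
dv1 = sqrt(mu/r1)*(sqrt(2*r2/(r1+r2)) - 1) = 1977.2659 m/s
dv2 = sqrt(mu/r2)*(1 - sqrt(2*r1/(r1+r2))) = 1373.0868 m/s
total dv = |dv1| + |dv2| = 1977.2659 + 1373.0868 = 3350.3526 m/s = 3.3504 km/s

3.3504 km/s


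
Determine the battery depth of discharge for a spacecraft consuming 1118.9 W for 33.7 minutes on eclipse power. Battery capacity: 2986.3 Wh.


E_used = P * t / 60 = 1118.9 * 33.7 / 60 = 628.4488 Wh
DOD = E_used / E_total * 100 = 628.4488 / 2986.3 * 100
DOD = 21.0444 %

21.0444 %


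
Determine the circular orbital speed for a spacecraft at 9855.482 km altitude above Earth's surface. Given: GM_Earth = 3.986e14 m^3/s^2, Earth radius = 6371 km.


r = R_E + alt = 6371.0 + 9855.482 = 16226.4820 km = 1.6226482e+07 m
v = sqrt(mu/r) = sqrt(3.986e14 / 1.6226482e+07) = 4956.2872 m/s = 4.9563 km/s

4.9563 km/s


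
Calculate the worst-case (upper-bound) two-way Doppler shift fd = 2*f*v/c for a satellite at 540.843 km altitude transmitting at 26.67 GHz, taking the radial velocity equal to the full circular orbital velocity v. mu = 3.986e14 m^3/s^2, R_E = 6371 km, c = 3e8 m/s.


r = 6.911843e+06 m
v = sqrt(mu/r) = 7594.0196 m/s (worst-case radial velocity)
f = 26.67 GHz = 2.667e+10 Hz
fd = 2*f*v/c = 2*2.667e+10*7594.0196/3.0e+08
fd = 1.3502167e+06 Hz

1.3502e+06 Hz


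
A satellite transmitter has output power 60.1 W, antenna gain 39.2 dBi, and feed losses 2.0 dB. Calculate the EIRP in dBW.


Pt = 60.1 W = 17.7887 dBW
EIRP = Pt_dBW + Gt - losses = 17.7887 + 39.2 - 2.0 = 54.9887 dBW

54.9887 dBW


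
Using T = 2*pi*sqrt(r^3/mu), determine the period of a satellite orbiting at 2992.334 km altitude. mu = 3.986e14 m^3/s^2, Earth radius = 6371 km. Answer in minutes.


r = 9363.3340 km = 9.363334e+06 m
T = 2*pi*sqrt(r^3/mu) = 2*pi*sqrt(8.2090244e+20 / 3.986e14)
T = 9016.8946 s = 150.2816 min

150.2816 minutes


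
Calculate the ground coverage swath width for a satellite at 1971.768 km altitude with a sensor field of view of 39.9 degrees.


FOV = 39.9 deg = 0.6963864 rad
swath = 2 * alt * tan(FOV/2) = 2 * 1971.768 * tan(0.3481932)
swath = 2 * 1971.768 * 0.3629823
swath = 1431.4337 km

1431.4337 km


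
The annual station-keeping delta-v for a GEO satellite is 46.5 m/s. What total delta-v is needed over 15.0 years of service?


dV = rate * years = 46.5 * 15.0
dV = 697.5000 m/s

697.5000 m/s


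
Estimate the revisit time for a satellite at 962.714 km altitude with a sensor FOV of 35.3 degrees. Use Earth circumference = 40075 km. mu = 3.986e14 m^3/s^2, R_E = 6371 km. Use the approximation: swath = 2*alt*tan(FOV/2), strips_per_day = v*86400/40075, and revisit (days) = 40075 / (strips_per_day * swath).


swath = 2*962.714*tan(0.3080506) = 612.6316 km
v = sqrt(mu/r) = 7372.3622 m/s = 7.3724 km/s
strips/day = v*86400/40075 = 7.3724*86400/40075 = 15.8945
coverage/day = strips * swath = 15.8945 * 612.6316 = 9737.4728 km
revisit = 40075 / 9737.4728 = 4.1155 days

4.1155 days


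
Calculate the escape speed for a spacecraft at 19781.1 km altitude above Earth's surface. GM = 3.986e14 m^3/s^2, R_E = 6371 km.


r = 6371.0 + 19781.1 = 26152.1000 km = 2.61521e+07 m
v_esc = sqrt(2*mu/r) = sqrt(2*3.986e14 / 2.61521e+07)
v_esc = 5521.1604 m/s = 5.5212 km/s

5.5212 km/s


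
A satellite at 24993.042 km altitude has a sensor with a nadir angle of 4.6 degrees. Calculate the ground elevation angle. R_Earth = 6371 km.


r = R_E + alt = 31364.0420 km
Law of sines in the satellite / Earth-center / ground-point triangle:
  sin(nadir)/R_E = sin(90 + el)/r  =>  cos(el) = (r/R_E)*sin(nadir)
cos(el) = (31364.0420 / 6371.0000) * sin(4.6 deg) = 0.3948144
el = arccos(0.3948144) = 66.7456 deg
(Earth-central angle = 90 - nadir - el = 18.6544 deg)

66.7456 degrees


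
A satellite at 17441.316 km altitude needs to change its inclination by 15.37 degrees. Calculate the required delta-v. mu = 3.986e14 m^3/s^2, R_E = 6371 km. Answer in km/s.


r = 23812.3160 km = 2.3812316e+07 m
V = sqrt(mu/r) = 4091.3613 m/s
di = 15.37 deg = 0.2682571 rad
dV = 2*V*sin(di/2) = 2*4091.3613*sin(0.1341286)
dV = 1094.2488 m/s = 1.0942 km/s

1.0942 km/s


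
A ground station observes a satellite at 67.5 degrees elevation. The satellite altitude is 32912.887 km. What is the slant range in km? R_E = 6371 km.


h = 32912.887 km, el = 67.5 deg
d = -R_E*sin(el) + sqrt((R_E*sin(el))^2 + 2*R_E*h + h^2)
d = -6371.0000*sin(1.1781) + sqrt((6371.0000*0.9238795)^2 + 2*6371.0000*32912.887 + 32912.887^2)
d = 33322.1203 km

33322.1203 km


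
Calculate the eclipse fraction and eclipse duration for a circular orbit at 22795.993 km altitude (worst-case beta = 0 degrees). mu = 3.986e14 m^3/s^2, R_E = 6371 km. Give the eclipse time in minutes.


r = 29166.9930 km
T = 826.2233 min
Eclipse fraction = arcsin(R_E/r)/pi = arcsin(6371.0000/29166.9930)/pi
= arcsin(0.2184318)/pi = 0.07009413
Eclipse duration = 0.07009413 * 826.2233 = 57.9134 min

57.9134 minutes


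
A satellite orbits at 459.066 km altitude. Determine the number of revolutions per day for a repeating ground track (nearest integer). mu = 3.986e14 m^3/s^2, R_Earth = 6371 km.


r = 6.830066e+06 m
T = 2*pi*sqrt(r^3/mu) = 5617.5710 s = 93.6262 min
revs/day = 1440 / 93.6262 = 15.3803
Rounded: 15 revolutions per day

15 revolutions per day


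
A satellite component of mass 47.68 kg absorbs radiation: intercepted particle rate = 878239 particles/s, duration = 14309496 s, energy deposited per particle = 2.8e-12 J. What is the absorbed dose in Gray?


Total energy deposited = rate * time * E_per
  = 878239 * 14309496 * 2.8e-12 = 35.1880 J
Dose = E_total / mass = 35.1880 / 47.68
Dose = 0.7380042 Gy

0.7380 Gy


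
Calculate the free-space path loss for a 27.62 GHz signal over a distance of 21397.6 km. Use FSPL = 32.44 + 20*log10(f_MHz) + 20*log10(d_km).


f = 27.62 GHz = 27620.0000 MHz
d = 21397.6 km
FSPL = 32.44 + 20*log10(27620.0000) + 20*log10(21397.6)
FSPL = 32.44 + 88.8245 + 86.6073
FSPL = 207.8718 dB

207.8718 dB


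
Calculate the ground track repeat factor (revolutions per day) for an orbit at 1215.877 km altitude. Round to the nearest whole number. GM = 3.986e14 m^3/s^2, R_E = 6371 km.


r = 7.586877e+06 m
T = 2*pi*sqrt(r^3/mu) = 6576.6660 s = 109.6111 min
revs/day = 1440 / 109.6111 = 13.1374
Rounded: 13 revolutions per day

13 revolutions per day


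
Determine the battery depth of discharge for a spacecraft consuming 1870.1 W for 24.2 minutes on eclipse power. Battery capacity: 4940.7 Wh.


E_used = P * t / 60 = 1870.1 * 24.2 / 60 = 754.2737 Wh
DOD = E_used / E_total * 100 = 754.2737 / 4940.7 * 100
DOD = 15.2665 %

15.2665 %


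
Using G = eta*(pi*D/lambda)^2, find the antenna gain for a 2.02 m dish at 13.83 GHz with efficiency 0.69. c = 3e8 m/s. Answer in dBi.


lambda = c/f = 3e8 / 1.383e+10 = 0.02169197 m
G = eta*(pi*D/lambda)^2 = 0.69*(pi*2.02/0.02169197)^2
G = 59054.5583 (linear)
G = 10*log10(59054.5583) = 47.7125 dBi

47.7125 dBi


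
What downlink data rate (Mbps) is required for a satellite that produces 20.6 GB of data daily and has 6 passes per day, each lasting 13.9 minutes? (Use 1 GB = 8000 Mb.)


total contact time = 6 * 13.9 * 60 = 5004.0000 s
data = 20.6 GB = 164800.0000 Mb
rate = 164800.0000 / 5004.0000 = 32.9337 Mbps

32.9337 Mbps


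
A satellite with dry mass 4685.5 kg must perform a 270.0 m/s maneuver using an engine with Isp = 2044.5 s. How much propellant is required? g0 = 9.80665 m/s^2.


ve = Isp * g0 = 2044.5 * 9.80665 = 20049.695925 m/s
mass ratio = exp(dv/ve) = exp(270.0/20049.695925) = 1.01355762
m_prop = m_dry * (mr - 1) = 4685.5 * (1.01355762 - 1)
m_prop = 63.5242 kg

63.5242 kg


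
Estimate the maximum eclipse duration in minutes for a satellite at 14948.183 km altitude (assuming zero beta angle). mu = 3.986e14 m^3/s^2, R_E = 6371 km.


r = 21319.1830 km
T = 516.3163 min
Eclipse fraction = arcsin(R_E/r)/pi = arcsin(6371.0000/21319.1830)/pi
= arcsin(0.2988388)/pi = 0.0965993
Eclipse duration = 0.0965993 * 516.3163 = 49.8758 min

49.8758 minutes


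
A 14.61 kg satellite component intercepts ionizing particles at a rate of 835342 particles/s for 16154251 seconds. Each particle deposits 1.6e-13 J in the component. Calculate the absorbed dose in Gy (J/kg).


Total energy deposited = rate * time * E_per
  = 835342 * 16154251 * 1.6e-13 = 2.1591 J
Dose = E_total / mass = 2.1591 / 14.61
Dose = 0.1477818 Gy

0.1478 Gy


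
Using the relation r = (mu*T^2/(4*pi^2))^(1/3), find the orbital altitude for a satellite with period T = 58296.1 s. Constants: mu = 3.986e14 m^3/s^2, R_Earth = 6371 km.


T = 58296.1 s
r = (mu*T^2/(4*pi^2))^(1/3) = (3.986e14 * 58296.1^2 / (4*pi^2))^(1/3)
r = 3.2495173e+07 m = 32495.1730 km
alt = r - R_E = 32495.1730 - 6371 = 26124.1730 km

26124.1730 km


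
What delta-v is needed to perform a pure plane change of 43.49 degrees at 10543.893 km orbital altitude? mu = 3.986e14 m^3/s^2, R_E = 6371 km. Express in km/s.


r = 16914.8930 km = 1.6914893e+07 m
V = sqrt(mu/r) = 4854.3828 m/s
di = 43.49 deg = 0.7590437 rad
dV = 2*V*sin(di/2) = 2*4854.3828*sin(0.3795218)
dV = 3596.8684 m/s = 3.5969 km/s

3.5969 km/s


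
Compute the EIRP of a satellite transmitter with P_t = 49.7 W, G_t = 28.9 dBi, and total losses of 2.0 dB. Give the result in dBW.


Pt = 49.7 W = 16.9636 dBW
EIRP = Pt_dBW + Gt - losses = 16.9636 + 28.9 - 2.0 = 43.8636 dBW

43.8636 dBW


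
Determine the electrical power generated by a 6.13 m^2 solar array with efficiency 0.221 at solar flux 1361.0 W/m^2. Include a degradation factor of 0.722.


P = area * eta * S * degradation
P = 6.13 * 0.221 * 1361.0 * 0.722
P = 1331.2146 W

1331.2146 W


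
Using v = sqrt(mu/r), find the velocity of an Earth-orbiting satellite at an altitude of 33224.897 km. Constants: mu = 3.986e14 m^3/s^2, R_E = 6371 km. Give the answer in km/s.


r = R_E + alt = 6371.0 + 33224.897 = 39595.8970 km = 3.9595897e+07 m
v = sqrt(mu/r) = sqrt(3.986e14 / 3.9595897e+07) = 3172.8063 m/s = 3.1728 km/s

3.1728 km/s


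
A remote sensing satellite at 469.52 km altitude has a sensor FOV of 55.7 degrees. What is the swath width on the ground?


FOV = 55.7 deg = 0.9721484 rad
swath = 2 * alt * tan(FOV/2) = 2 * 469.52 * tan(0.4860742)
swath = 2 * 469.52 * 0.528356
swath = 496.1474 km

496.1474 km


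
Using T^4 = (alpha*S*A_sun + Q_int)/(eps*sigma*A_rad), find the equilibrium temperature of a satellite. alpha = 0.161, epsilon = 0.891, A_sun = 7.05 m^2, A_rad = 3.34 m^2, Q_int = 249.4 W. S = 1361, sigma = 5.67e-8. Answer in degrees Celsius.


Numerator = alpha*S*A_sun + Q_int = 0.161*1361*7.05 + 249.4 = 1794.2031 W
Denominator = eps*sigma*A_rad = 0.891*5.67e-8*3.34 = 1.687358e-07 W/K^4
T^4 = 1.0633209e+10 K^4
T = 321.1191 K = 47.9691 C

47.9691 degrees Celsius


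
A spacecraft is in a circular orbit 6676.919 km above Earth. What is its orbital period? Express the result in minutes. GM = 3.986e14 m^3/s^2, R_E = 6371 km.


r = 13047.9190 km = 1.3047919e+07 m
T = 2*pi*sqrt(r^3/mu) = 2*pi*sqrt(2.2213846e+21 / 3.986e14)
T = 14832.7986 s = 247.2133 min

247.2133 minutes


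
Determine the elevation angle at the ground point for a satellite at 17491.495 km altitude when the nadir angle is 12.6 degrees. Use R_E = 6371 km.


r = R_E + alt = 23862.4950 km
Law of sines in the satellite / Earth-center / ground-point triangle:
  sin(nadir)/R_E = sin(90 + el)/r  =>  cos(el) = (r/R_E)*sin(nadir)
cos(el) = (23862.4950 / 6371.0000) * sin(12.6 deg) = 0.8170526
el = arccos(0.8170526) = 35.2092 deg
(Earth-central angle = 90 - nadir - el = 42.1908 deg)

35.2092 degrees


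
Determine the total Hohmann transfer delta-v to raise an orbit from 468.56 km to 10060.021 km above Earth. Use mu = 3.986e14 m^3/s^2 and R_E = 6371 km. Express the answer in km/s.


r1 = 6839.5600 km = 6.83956e+06 m
r2 = 16431.0210 km = 1.6431021e+07 m
dv1 = sqrt(mu/r1)*(sqrt(2*r2/(r1+r2)) - 1) = 1437.8570 m/s
dv2 = sqrt(mu/r2)*(1 - sqrt(2*r1/(r1+r2))) = 1149.0822 m/s
total dv = |dv1| + |dv2| = 1437.8570 + 1149.0822 = 2586.9392 m/s = 2.5869 km/s

2.5869 km/s


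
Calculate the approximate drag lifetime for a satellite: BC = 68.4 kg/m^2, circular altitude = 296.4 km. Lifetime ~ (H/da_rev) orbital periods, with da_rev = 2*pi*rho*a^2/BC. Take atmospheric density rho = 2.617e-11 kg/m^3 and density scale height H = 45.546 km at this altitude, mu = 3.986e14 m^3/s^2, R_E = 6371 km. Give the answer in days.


a = R_E + alt = 6667.4000 km = 6.6674e+06 m
da_rev = 2*pi*rho*a^2/BC = 2*pi*2.617e-11*(6.6674e+06)^2/68.4 = 106.866235 m per revolution
N = H/da_rev = 45546.0000 m / 106.866235 m = 426.1964 revolutions
P = 2*pi*sqrt(a^3/mu) = 5418.0872 s
lifetime = N*P = 426.1964 * 5418.0872 = 2.309169e+06 s = 26.7265 days

26.7265 days


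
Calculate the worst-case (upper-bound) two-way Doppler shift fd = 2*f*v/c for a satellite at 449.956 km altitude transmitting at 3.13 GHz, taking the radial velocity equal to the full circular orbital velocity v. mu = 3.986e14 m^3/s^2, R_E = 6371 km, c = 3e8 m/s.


r = 6.820956e+06 m
v = sqrt(mu/r) = 7644.4461 m/s (worst-case radial velocity)
f = 3.13 GHz = 3.13e+09 Hz
fd = 2*f*v/c = 2*3.13e+09*7644.4461/3.0e+08
fd = 159514.1087 Hz

159514.1087 Hz


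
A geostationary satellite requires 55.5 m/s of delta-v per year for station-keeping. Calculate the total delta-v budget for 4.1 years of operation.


dV = rate * years = 55.5 * 4.1
dV = 227.5500 m/s

227.5500 m/s


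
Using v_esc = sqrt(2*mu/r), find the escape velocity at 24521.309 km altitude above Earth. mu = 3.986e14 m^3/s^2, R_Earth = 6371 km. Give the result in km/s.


r = 6371.0 + 24521.309 = 30892.3090 km = 3.0892309e+07 m
v_esc = sqrt(2*mu/r) = sqrt(2*3.986e14 / 3.0892309e+07)
v_esc = 5079.9386 m/s = 5.0799 km/s

5.0799 km/s


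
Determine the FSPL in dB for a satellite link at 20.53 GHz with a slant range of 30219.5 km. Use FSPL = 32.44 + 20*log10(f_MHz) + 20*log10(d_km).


f = 20.53 GHz = 20530.0000 MHz
d = 30219.5 km
FSPL = 32.44 + 20*log10(20530.0000) + 20*log10(30219.5)
FSPL = 32.44 + 86.2478 + 89.6057
FSPL = 208.2935 dB

208.2935 dB


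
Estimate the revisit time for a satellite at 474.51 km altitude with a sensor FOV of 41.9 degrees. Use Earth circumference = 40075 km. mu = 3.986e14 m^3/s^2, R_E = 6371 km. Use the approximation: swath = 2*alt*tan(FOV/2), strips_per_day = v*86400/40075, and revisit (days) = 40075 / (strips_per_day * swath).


swath = 2*474.51*tan(0.3656465) = 363.3448 km
v = sqrt(mu/r) = 7630.7239 m/s = 7.6307 km/s
strips/day = v*86400/40075 = 7.6307*86400/40075 = 16.4515
coverage/day = strips * swath = 16.4515 * 363.3448 = 5977.5725 km
revisit = 40075 / 5977.5725 = 6.7042 days

6.7042 days


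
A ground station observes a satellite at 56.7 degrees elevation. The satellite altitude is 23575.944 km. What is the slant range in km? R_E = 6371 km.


h = 23575.944 km, el = 56.7 deg
d = -R_E*sin(el) + sqrt((R_E*sin(el))^2 + 2*R_E*h + h^2)
d = -6371.0000*sin(0.9896017) + sqrt((6371.0000*0.8358074)^2 + 2*6371.0000*23575.944 + 23575.944^2)
d = 24417.0396 km

24417.0396 km


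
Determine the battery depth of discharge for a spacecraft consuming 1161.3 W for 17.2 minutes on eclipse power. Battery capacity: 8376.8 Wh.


E_used = P * t / 60 = 1161.3 * 17.2 / 60 = 332.9060 Wh
DOD = E_used / E_total * 100 = 332.9060 / 8376.8 * 100
DOD = 3.9741 %

3.9741 %


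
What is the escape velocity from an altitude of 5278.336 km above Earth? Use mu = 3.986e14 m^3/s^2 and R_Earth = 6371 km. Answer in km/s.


r = 6371.0 + 5278.336 = 11649.3360 km = 1.1649336e+07 m
v_esc = sqrt(2*mu/r) = sqrt(2*3.986e14 / 1.1649336e+07)
v_esc = 8272.4292 m/s = 8.2724 km/s

8.2724 km/s


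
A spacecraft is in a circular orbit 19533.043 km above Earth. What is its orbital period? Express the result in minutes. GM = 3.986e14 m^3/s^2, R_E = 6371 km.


r = 25904.0430 km = 2.5904043e+07 m
T = 2*pi*sqrt(r^3/mu) = 2*pi*sqrt(1.7382117e+22 / 3.986e14)
T = 41491.8262 s = 691.5304 min

691.5304 minutes


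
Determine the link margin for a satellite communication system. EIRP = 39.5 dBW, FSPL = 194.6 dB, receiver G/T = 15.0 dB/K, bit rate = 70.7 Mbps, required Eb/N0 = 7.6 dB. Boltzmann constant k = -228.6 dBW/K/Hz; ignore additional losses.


C/N0 = EIRP - FSPL + G/T - k = 39.5 - 194.6 + 15.0 - (-228.6)
C/N0 = 88.5000 dB-Hz
R_b = 70.7 Mbps = 7.07e+07 bps -> 10*log10(R_b) = 78.4942 dB-Hz
Eb/N0 = C/N0 - 10*log10(R_b) = 88.5000 - 78.4942 = 10.0058 dB
Margin = Eb/N0 - Eb/N0_req = 10.0058 - 7.6 = 2.4058 dB (link closes)

2.4058 dB


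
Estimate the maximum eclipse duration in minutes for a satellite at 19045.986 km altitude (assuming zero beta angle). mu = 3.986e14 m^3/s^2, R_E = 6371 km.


r = 25416.9860 km
T = 672.1188 min
Eclipse fraction = arcsin(R_E/r)/pi = arcsin(6371.0000/25416.9860)/pi
= arcsin(0.2506591)/pi = 0.08064734
Eclipse duration = 0.08064734 * 672.1188 = 54.2046 min

54.2046 minutes


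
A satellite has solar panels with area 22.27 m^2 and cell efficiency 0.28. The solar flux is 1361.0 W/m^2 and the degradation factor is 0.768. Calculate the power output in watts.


P = area * eta * S * degradation
P = 22.27 * 0.28 * 1361.0 * 0.768
P = 6517.7484 W

6517.7484 W
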